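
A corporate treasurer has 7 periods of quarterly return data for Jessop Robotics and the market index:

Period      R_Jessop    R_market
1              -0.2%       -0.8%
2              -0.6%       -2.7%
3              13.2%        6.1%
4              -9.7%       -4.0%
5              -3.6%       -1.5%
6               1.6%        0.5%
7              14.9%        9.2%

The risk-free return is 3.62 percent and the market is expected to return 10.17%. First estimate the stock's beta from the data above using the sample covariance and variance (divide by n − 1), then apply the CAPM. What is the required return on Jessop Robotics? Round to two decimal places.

Mean R_i = (-0.2 − 0.6 + 13.2 − 9.7 − 3.6 + 1.6 + 14.9) / 7 = 2.2286%
Mean R_m = (-0.8 − 2.7 + 6.1 − 4.0 − 1.5 + 0.5 + 9.2) / 7 = 0.9714%
Σ(R_i − R̄_i)(R_m − R̄_m) = 249.2257  ⇒  Cov = 249.2257 / 6 = 41.5376
Σ(R_m − R̄_m)² = 141.6743  ⇒  Var(R_m) = 141.6743 / 6 = 23.6124
β = Cov / Var(R_m) = 41.5376 / 23.6124 = 1.7591
MRP = 10.17% − 3.62% = 6.55%
E(R) = R_f + β × MRP = 3.62% + 1.7591 × 6.55% = 15.14%

15.14%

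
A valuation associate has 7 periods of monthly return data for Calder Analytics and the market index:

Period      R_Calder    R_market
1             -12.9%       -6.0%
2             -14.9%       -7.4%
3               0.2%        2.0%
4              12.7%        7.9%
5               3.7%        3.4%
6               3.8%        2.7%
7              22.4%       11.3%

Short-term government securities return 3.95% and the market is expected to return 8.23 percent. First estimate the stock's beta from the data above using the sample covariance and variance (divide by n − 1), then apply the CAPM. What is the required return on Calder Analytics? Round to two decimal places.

Mean R_i = (-12.9 − 14.9 + 0.2 + 12.7 + 3.7 + 3.8 + 22.4) / 7 = 2.1429%
Mean R_m = (-6.0 − 7.4 + 2.0 + 7.9 + 3.4 + 2.7 + 11.3) / 7 = 1.9857%
Σ(R_i − R̄_i)(R_m − R̄_m) = 534.5643  ⇒  Cov = 534.5643 / 6 = 89.0941
Σ(R_m − R̄_m)² = 276.1086  ⇒  Var(R_m) = 276.1086 / 6 = 46.0181
β = Cov / Var(R_m) = 89.0941 / 46.0181 = 1.9361
MRP = 8.23% − 3.95% = 4.28%
E(R) = R_f + β × MRP = 3.95% + 1.9361 × 4.28% = 12.24%

12.24%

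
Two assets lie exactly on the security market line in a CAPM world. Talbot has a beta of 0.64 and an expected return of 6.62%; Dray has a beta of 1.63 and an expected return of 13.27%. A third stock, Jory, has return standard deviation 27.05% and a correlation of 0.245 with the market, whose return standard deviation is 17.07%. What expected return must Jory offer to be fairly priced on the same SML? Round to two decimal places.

MRP = (13.27% − 6.62%) / (1.63 − 0.64) = 6.7172%
R_f = 6.62% − 0.64 × 6.7172% = 2.3210%
β_Jory = ρ·σ_i/σ_m = 0.245 × 27.05 / 17.07 = 0.3882
E(R_Jory) = R_f + β × MRP = 2.3210% + 0.3882 × 6.7172% = 4.93%

4.93%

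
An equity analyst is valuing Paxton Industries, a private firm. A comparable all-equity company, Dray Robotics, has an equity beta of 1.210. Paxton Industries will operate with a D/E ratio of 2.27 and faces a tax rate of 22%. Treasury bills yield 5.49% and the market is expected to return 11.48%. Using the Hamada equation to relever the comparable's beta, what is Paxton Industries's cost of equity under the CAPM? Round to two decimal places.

β_L = β_U × [1 + (1 − t)(D/E)] = 1.210 × [1 + (1 − 0.22) × 2.27]
    = 1.210 × [1 + 0.78 × 2.27] = 1.210 × 2.7706 = 3.3524
MRP = 11.48% − 5.49% = 5.99%
E(R) = R_f + β_L × MRP = 5.49% + 3.3524 × 5.99% = 25.57%

25.57%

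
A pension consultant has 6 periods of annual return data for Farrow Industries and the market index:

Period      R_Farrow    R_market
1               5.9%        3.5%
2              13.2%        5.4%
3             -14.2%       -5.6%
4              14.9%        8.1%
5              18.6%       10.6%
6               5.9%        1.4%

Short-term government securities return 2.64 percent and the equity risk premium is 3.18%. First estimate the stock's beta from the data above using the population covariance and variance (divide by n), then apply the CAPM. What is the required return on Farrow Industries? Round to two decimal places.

9.04%

Mean R_i = (5.9 + 13.2 − 14.2 + 14.9 + 18.6 + 5.9) / 6 = 7.3833%
Mean R_m = (3.5 + 5.4 − 5.6 + 8.1 + 10.6 + 1.4) / 6 = 3.9000%
Σ(R_i − R̄_i)(R_m − R̄_m) = 324.7900  ⇒  Cov = 324.7900 / 6 = 54.1317
Σ(R_m − R̄_m)² = 161.4400  ⇒  Var(R_m) = 161.4400 / 6 = 26.9067
β = Cov / Var(R_m) = 54.1317 / 26.9067 = 2.0118
E(R) = R_f + β × MRP = 2.64% + 2.0118 × 3.18% = 9.04%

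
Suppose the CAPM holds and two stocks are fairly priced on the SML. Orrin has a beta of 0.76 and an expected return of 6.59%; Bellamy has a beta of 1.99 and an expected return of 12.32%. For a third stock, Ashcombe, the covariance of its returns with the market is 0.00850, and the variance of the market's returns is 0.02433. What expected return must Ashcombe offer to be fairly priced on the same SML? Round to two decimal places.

MRP = (12.32% − 6.59%) / (1.99 − 0.76) = 4.6585%
R_f = 6.59% − 0.76 × 4.6585% = 3.0495%
β_Ashcombe = Cov / Var(R_m) = 0.00850 / 0.02433 = 0.3494
E(R_Ashcombe) = R_f + β × MRP = 3.0495% + 0.3494 × 4.6585% = 4.68%

4.68%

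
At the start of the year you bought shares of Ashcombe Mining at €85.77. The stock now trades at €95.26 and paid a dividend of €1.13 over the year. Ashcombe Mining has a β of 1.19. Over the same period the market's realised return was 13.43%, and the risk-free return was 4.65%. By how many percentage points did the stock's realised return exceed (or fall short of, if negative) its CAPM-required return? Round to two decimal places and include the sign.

-2.72%

Realised HPR = (P1 + D1 − P0) / P0 = (95.26 + 1.13 − 85.77) / 85.77 = 10.62 / 85.77 = 12.3820%
MRP = 13.43% − 4.65% = 8.78%
CAPM required = R_f + β·MRP = 4.65% + 1.19 × 8.78% = 15.0982%
α = realised − required = 12.3820% − 15.0982% = -2.72%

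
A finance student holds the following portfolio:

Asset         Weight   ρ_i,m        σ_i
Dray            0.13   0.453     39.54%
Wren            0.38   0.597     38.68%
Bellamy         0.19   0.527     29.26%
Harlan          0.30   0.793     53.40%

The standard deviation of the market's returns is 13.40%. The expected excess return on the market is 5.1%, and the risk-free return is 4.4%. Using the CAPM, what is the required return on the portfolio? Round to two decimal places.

14.58%

β_Dray = 0.453 × 39.54% / 13.40% = 1.3367
β_Wren = 0.597 × 38.68% / 13.40% = 1.7233
β_Bellamy = 0.527 × 29.26% / 13.40% = 1.1507
β_Harlan = 0.793 × 53.40% / 13.40% = 3.1602
β_P = Σ w_i β_i = 0.13×1.3367 + 0.38×1.7233 + 0.19×1.1507 + 0.30×3.1602 = 1.9953
E(R_P) = R_f + β_P × MRP = 4.4% + 1.9953 × 5.1% = 14.58%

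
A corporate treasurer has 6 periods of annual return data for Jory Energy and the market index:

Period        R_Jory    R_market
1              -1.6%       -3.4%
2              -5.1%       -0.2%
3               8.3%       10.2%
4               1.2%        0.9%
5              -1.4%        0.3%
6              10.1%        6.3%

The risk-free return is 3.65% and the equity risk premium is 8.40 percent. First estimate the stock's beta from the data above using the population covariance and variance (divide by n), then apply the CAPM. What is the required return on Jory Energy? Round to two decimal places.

Mean R_i = (-1.6 − 5.1 + 8.3 + 1.2 − 1.4 + 10.1) / 6 = 1.9167%
Mean R_m = (-3.4 − 0.2 + 10.2 + 0.9 + 0.3 + 6.3) / 6 = 2.3500%
Σ(R_i − R̄_i)(R_m − R̄_m) = 128.3850  ⇒  Cov = 128.3850 / 6 = 21.3975
Σ(R_m − R̄_m)² = 123.0950  ⇒  Var(R_m) = 123.0950 / 6 = 20.5158
β = Cov / Var(R_m) = 21.3975 / 20.5158 = 1.0430
E(R) = R_f + β × MRP = 3.65% + 1.0430 × 8.40% = 12.41%

12.41%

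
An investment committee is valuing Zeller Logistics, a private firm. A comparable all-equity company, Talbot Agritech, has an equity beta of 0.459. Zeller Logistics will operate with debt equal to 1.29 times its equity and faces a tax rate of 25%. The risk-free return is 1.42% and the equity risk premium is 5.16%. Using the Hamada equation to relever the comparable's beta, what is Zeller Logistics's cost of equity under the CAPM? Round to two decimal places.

β_L = β_U × [1 + (1 − t)(D/E)] = 0.459 × [1 + (1 − 0.25) × 1.29]
    = 0.459 × [1 + 0.75 × 1.29] = 0.459 × 1.9675 = 0.9031
E(R) = R_f + β_L × MRP = 1.42% + 0.9031 × 5.16% = 6.08%

6.08%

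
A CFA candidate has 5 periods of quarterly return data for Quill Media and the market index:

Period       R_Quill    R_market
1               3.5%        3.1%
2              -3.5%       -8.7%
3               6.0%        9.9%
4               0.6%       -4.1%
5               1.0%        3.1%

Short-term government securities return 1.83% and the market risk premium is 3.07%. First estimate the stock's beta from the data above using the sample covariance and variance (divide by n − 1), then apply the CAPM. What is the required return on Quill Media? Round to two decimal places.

3.25%

Mean R_i = (3.5 − 3.5 + 6.0 + 0.6 + 1.0) / 5 = 1.5200%
Mean R_m = (3.1 − 8.7 + 9.9 − 4.1 + 3.1) / 5 = 0.6600%
Σ(R_i − R̄_i)(R_m − R̄_m) = 96.3240  ⇒  Cov = 96.3240 / 4 = 24.0810
Σ(R_m − R̄_m)² = 207.5520  ⇒  Var(R_m) = 207.5520 / 4 = 51.8880
β = Cov / Var(R_m) = 24.0810 / 51.8880 = 0.4641
E(R) = R_f + β × MRP = 1.83% + 0.4641 × 3.07% = 3.25%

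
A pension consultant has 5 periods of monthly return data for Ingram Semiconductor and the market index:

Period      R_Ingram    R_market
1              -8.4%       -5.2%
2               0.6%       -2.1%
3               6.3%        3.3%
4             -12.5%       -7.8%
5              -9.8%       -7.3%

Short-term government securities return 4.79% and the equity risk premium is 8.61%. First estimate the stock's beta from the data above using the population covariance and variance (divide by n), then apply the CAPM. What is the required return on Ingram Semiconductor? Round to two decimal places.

19.36%

Mean R_i = (-8.4 + 0.6 + 6.3 − 12.5 − 9.8) / 5 = -4.7600%
Mean R_m = (-5.2 − 2.1 + 3.3 − 7.8 − 7.3) / 5 = -3.8200%
Σ(R_i − R̄_i)(R_m − R̄_m) = 141.3340  ⇒  Cov = 141.3340 / 5 = 28.2668
Σ(R_m − R̄_m)² = 83.5080  ⇒  Var(R_m) = 83.5080 / 5 = 16.7016
β = Cov / Var(R_m) = 28.2668 / 16.7016 = 1.6925
E(R) = R_f + β × MRP = 4.79% + 1.6925 × 8.61% = 19.36%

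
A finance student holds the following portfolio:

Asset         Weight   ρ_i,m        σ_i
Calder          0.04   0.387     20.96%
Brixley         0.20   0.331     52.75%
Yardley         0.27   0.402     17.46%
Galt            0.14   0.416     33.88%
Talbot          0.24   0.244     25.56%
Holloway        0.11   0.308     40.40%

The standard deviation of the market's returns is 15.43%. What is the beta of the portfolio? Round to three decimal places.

β_Calder = 0.387 × 20.96% / 15.43% = 0.5257
β_Brixley = 0.331 × 52.75% / 15.43% = 1.1316
β_Yardley = 0.402 × 17.46% / 15.43% = 0.4549
β_Galt = 0.416 × 33.88% / 15.43% = 0.9134
β_Talbot = 0.244 × 25.56% / 15.43% = 0.4042
β_Holloway = 0.308 × 40.40% / 15.43% = 0.8064
β_P = Σ w_i β_i = 0.04×0.5257 + 0.20×1.1316 + 0.27×0.4549 + 0.14×0.9134 + 0.24×0.4042 + 0.11×0.8064 = 0.6838

0.684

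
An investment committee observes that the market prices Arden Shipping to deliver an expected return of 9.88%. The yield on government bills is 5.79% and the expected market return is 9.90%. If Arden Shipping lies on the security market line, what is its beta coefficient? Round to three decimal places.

MRP = 9.90% − 5.79% = 4.11%
β = (E(R) − R_f) / MRP = (9.88% − 5.79%) / 4.11% = 4.09% / 4.11% = 0.995

0.995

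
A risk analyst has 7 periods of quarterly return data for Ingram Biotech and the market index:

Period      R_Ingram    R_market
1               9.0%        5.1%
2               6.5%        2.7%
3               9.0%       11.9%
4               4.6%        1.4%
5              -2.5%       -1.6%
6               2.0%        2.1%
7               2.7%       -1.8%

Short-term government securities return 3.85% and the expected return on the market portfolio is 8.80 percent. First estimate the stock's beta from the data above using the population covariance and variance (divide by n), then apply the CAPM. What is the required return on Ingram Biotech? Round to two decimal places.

7.32%

Mean R_i = (9.0 + 6.5 + 9.0 + 4.6 − 2.5 + 2.0 + 2.7) / 7 = 4.4714%
Mean R_m = (5.1 + 2.7 + 11.9 + 1.4 − 1.6 + 2.1 − 1.8) / 7 = 2.8286%
Σ(R_i − R̄_i)(R_m − R̄_m) = 91.7957  ⇒  Cov = 91.7957 / 7 = 13.1137
Σ(R_m − R̄_m)² = 131.0743  ⇒  Var(R_m) = 131.0743 / 7 = 18.7249
β = Cov / Var(R_m) = 13.1137 / 18.7249 = 0.7003
MRP = 8.80% − 3.85% = 4.95%
E(R) = R_f + β × MRP = 3.85% + 0.7003 × 4.95% = 7.32%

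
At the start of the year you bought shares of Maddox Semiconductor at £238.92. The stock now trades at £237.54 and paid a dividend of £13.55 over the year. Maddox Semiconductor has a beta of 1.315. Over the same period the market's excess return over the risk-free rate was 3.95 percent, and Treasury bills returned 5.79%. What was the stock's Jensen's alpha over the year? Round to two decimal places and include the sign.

-5.89%

Realised HPR = (P1 + D1 − P0) / P0 = (237.54 + 13.55 − 238.92) / 238.92 = 12.17 / 238.92 = 5.0938%
CAPM required = R_f + β·MRP = 5.79% + 1.315 × 3.95% = 10.98425%
α = realised − required = 5.0938% − 10.98425% = -5.89%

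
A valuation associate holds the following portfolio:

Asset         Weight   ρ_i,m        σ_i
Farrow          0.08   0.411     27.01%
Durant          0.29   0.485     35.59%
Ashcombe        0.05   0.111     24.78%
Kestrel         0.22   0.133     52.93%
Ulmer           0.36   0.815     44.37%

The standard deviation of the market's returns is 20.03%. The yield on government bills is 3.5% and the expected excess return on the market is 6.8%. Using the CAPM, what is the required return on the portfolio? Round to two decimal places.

β_Farrow = 0.411 × 27.01% / 20.03% = 0.5542
β_Durant = 0.485 × 35.59% / 20.03% = 0.8618
β_Ashcombe = 0.111 × 24.78% / 20.03% = 0.1373
β_Kestrel = 0.133 × 52.93% / 20.03% = 0.3515
β_Ulmer = 0.815 × 44.37% / 20.03% = 1.8054
β_P = Σ w_i β_i = 0.08×0.5542 + 0.29×0.8618 + 0.05×0.1373 + 0.22×0.3515 + 0.36×1.8054 = 1.0284
E(R_P) = R_f + β_P × MRP = 3.5% + 1.0284 × 6.8% = 10.49%

10.49%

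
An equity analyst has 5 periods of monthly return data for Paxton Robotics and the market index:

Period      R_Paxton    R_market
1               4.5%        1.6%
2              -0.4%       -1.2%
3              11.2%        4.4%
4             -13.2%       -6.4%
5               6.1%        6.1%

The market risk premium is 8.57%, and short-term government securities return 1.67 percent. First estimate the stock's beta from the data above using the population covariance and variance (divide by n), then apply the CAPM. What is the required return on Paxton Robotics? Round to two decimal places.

Mean R_i = (4.5 − 0.4 + 11.2 − 13.2 + 6.1) / 5 = 1.6400%
Mean R_m = (1.6 − 1.2 + 4.4 − 6.4 + 6.1) / 5 = 0.9000%
Σ(R_i − R̄_i)(R_m − R̄_m) = 171.2700  ⇒  Cov = 171.2700 / 5 = 34.2540
Σ(R_m − R̄_m)² = 97.4800  ⇒  Var(R_m) = 97.4800 / 5 = 19.4960
β = Cov / Var(R_m) = 34.2540 / 19.4960 = 1.7570
E(R) = R_f + β × MRP = 1.67% + 1.7570 × 8.57% = 16.73%

16.73%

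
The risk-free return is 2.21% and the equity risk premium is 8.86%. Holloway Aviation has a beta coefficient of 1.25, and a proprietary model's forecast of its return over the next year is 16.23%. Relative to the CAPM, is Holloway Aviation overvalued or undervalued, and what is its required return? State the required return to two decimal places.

Undervalued; required return 13.29%

Required return = R_f + β·MRP = 2.21% + 1.25 × 8.86% = 13.29%
Forecast 16.23% > required 13.29% → the stock plots above the SML → undervalued.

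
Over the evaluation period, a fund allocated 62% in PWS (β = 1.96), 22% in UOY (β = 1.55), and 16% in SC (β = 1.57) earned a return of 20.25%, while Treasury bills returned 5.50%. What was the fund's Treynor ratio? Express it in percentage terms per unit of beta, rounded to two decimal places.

β_P = 0.62×1.96 + 0.22×1.55 + 0.16×1.57 = 1.8074
Treynor = (R_P − R_f) / β_P = (20.25% − 5.50%) / 1.8074 = 14.75% / 1.8074 = 8.16%

8.16%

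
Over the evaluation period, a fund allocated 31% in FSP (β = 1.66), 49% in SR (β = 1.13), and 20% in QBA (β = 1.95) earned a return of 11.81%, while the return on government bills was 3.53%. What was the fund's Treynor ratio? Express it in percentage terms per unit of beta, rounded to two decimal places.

β_P = 0.31×1.66 + 0.49×1.13 + 0.20×1.95 = 1.4583
Treynor = (R_P − R_f) / β_P = (11.81% − 3.53%) / 1.4583 = 8.28% / 1.4583 = 5.68%

5.68%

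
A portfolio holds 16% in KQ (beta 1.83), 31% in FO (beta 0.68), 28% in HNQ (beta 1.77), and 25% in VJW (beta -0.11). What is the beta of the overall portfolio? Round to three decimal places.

0.972

β_P = Σ w_i β_i = 0.16×1.83 + 0.31×0.68 + 0.28×1.77 + 0.25×-0.11 = 0.9717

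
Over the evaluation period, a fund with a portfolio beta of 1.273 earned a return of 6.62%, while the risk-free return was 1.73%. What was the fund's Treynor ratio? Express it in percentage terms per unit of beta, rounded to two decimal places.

3.84%

Treynor = (R_P − R_f) / β_P = (6.62% − 1.73%) / 1.2730 = 4.89% / 1.2730 = 3.84%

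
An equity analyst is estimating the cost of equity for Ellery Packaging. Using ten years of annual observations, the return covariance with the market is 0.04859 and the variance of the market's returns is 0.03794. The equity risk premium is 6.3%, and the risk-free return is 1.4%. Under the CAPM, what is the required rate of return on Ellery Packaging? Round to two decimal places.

9.47%

β = Cov(R_i, R_m) / Var(R_m) = 0.04859 / 0.03794 = 1.2807
E(R) = R_f + β × MRP = 1.4% + 1.2807 × 6.3% = 9.47%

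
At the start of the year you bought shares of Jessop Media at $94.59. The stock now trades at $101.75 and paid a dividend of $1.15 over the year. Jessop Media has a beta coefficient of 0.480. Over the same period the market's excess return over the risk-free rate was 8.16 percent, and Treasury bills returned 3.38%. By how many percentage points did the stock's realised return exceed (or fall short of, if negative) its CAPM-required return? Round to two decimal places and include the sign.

+1.49%

Realised HPR = (P1 + D1 − P0) / P0 = (101.75 + 1.15 − 94.59) / 94.59 = 8.31 / 94.59 = 8.7853%
CAPM required = R_f + β·MRP = 3.38% + 0.480 × 8.16% = 7.29680%
α = realised − required = 8.7853% − 7.29680% = +1.49%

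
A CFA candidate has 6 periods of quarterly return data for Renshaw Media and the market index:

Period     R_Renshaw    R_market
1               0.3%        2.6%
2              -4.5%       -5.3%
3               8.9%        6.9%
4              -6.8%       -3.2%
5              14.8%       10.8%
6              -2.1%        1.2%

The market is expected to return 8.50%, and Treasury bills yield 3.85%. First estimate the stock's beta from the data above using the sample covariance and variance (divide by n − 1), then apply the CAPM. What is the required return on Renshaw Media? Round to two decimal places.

Mean R_i = (0.3 − 4.5 + 8.9 − 6.8 + 14.8 − 2.1) / 6 = 1.7667%
Mean R_m = (2.6 − 5.3 + 6.9 − 3.2 + 10.8 + 1.2) / 6 = 2.1667%
Σ(R_i − R̄_i)(R_m − R̄_m) = 242.1533  ⇒  Cov = 242.1533 / 5 = 48.4307
Σ(R_m − R̄_m)² = 182.6133  ⇒  Var(R_m) = 182.6133 / 5 = 36.5227
β = Cov / Var(R_m) = 48.4307 / 36.5227 = 1.3260
MRP = 8.50% − 3.85% = 4.65%
E(R) = R_f + β × MRP = 3.85% + 1.3260 × 4.65% = 10.02%

10.02%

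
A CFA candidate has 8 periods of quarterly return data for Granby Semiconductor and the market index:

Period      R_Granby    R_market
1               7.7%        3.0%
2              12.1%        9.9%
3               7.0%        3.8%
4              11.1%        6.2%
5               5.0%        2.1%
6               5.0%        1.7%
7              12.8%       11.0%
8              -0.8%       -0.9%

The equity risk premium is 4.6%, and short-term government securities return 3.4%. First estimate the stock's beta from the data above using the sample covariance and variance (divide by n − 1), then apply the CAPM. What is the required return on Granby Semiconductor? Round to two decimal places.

Mean R_i = (7.7 + 12.1 + 7.0 + 11.1 + 5.0 + 5.0 + 12.8 − 0.8) / 8 = 7.4875%
Mean R_m = (3.0 + 9.9 + 3.8 + 6.2 + 2.1 + 1.7 + 11.0 − 0.9) / 8 = 4.6000%
Σ(R_i − R̄_i)(R_m − R̄_m) = 123.2900  ⇒  Cov = 123.2900 / 7 = 17.6129
Σ(R_m − R̄_m)² = 119.7200  ⇒  Var(R_m) = 119.7200 / 7 = 17.1029
β = Cov / Var(R_m) = 17.6129 / 17.1029 = 1.0298
E(R) = R_f + β × MRP = 3.4% + 1.0298 × 4.6% = 8.14%

8.14%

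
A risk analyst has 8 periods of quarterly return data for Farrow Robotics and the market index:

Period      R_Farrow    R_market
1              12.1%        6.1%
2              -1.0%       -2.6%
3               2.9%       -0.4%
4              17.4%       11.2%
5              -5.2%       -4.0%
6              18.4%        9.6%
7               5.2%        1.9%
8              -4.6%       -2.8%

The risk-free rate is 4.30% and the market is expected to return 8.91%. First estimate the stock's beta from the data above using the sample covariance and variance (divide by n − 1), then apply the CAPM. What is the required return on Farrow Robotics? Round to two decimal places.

Mean R_i = (12.1 − 1.0 + 2.9 + 17.4 − 5.2 + 18.4 + 5.2 − 4.6) / 8 = 5.6500%
Mean R_m = (6.1 − 2.6 − 0.4 + 11.2 − 4.0 + 9.6 + 1.9 − 2.8) / 8 = 2.3750%
Σ(R_i − R̄_i)(R_m − R̄_m) = 382.9800  ⇒  Cov = 382.9800 / 7 = 54.7114
Σ(R_m − R̄_m)² = 244.0550  ⇒  Var(R_m) = 244.0550 / 7 = 34.8650
β = Cov / Var(R_m) = 54.7114 / 34.8650 = 1.5692
MRP = 8.91% − 4.30% = 4.61%
E(R) = R_f + β × MRP = 4.30% + 1.5692 × 4.61% = 11.53%

11.53%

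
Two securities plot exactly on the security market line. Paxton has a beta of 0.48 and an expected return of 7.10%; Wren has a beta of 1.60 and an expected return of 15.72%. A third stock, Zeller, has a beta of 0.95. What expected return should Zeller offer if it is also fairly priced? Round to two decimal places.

MRP (SML slope) = (15.72% − 7.10%) / (1.60 − 0.48) = 8.62% / 1.12 = 7.6964%
R_f (intercept) = 7.10% − 0.48 × 7.6964% = 3.4057%
E(R_Zeller) = R_f + β × MRP = 3.4057% + 0.95 × 7.6964% = 10.72%

10.72%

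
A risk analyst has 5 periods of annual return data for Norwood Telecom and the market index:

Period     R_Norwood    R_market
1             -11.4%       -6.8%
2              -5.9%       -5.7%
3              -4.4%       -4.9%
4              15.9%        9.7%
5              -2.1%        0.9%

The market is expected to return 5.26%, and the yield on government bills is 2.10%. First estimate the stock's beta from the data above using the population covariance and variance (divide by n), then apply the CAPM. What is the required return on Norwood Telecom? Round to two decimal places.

6.70%

Mean R_i = (-11.4 − 5.9 − 4.4 + 15.9 − 2.1) / 5 = -1.5800%
Mean R_m = (-6.8 − 5.7 − 4.9 + 9.7 + 0.9) / 5 = -1.3600%
Σ(R_i − R̄_i)(R_m − R̄_m) = 274.3060  ⇒  Cov = 274.3060 / 5 = 54.8612
Σ(R_m − R̄_m)² = 188.3920  ⇒  Var(R_m) = 188.3920 / 5 = 37.6784
β = Cov / Var(R_m) = 54.8612 / 37.6784 = 1.4560
MRP = 5.26% − 2.10% = 3.16%
E(R) = R_f + β × MRP = 2.10% + 1.4560 × 3.16% = 6.70%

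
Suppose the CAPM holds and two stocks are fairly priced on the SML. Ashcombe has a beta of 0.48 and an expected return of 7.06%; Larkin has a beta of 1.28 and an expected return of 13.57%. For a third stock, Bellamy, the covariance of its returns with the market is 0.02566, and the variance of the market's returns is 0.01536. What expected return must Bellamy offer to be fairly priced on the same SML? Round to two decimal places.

16.75%

MRP = (13.57% − 7.06%) / (1.28 − 0.48) = 8.1375%
R_f = 7.06% − 0.48 × 8.1375% = 3.1540%
β_Bellamy = Cov / Var(R_m) = 0.02566 / 0.01536 = 1.6706
E(R_Bellamy) = R_f + β × MRP = 3.1540% + 1.6706 × 8.1375% = 16.75%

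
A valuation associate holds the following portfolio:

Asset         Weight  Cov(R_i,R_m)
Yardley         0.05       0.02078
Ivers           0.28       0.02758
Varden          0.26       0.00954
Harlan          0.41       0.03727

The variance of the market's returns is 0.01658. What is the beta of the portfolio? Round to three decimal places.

β_Yardley = 0.02078 / 0.01658 = 1.2533
β_Ivers = 0.02758 / 0.01658 = 1.6634
β_Varden = 0.00954 / 0.01658 = 0.5754
β_Harlan = 0.03727 / 0.01658 = 2.2479
β_P = Σ w_i β_i = 0.05×1.2533 + 0.28×1.6634 + 0.26×0.5754 + 0.41×2.2479 = 1.5997

1.600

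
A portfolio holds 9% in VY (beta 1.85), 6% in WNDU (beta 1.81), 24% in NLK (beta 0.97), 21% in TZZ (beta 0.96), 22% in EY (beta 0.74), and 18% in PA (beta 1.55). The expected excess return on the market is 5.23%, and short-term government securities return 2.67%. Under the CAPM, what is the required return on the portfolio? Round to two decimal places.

8.69%

β_P = Σ w_i β_i = 0.09×1.85 + 0.06×1.81 + 0.24×0.97 + 0.21×0.96 + 0.22×0.74 + 0.18×1.55 = 1.1513
E(R_P) = R_f + β_P × MRP = 2.67% + 1.1513 × 5.23% = 8.69%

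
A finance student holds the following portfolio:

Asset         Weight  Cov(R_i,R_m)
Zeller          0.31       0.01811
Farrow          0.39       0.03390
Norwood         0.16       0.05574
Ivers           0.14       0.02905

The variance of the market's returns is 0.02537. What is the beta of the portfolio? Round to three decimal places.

1.254

β_Zeller = 0.01811 / 0.02537 = 0.7138
β_Farrow = 0.03390 / 0.02537 = 1.3362
β_Norwood = 0.05574 / 0.02537 = 2.1971
β_Ivers = 0.02905 / 0.02537 = 1.1451
β_P = Σ w_i β_i = 0.31×0.7138 + 0.39×1.3362 + 0.16×2.1971 + 0.14×1.1451 = 1.2542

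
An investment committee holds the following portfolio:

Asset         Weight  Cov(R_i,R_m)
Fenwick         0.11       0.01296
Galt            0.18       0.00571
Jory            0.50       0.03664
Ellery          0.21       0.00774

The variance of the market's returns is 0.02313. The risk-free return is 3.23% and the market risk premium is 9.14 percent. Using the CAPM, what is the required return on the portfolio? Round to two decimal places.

β_Fenwick = 0.01296 / 0.02313 = 0.5603
β_Galt = 0.00571 / 0.02313 = 0.2469
β_Jory = 0.03664 / 0.02313 = 1.5841
β_Ellery = 0.00774 / 0.02313 = 0.3346
β_P = Σ w_i β_i = 0.11×0.5603 + 0.18×0.2469 + 0.50×1.5841 + 0.21×0.3346 = 0.9684
E(R_P) = R_f + β_P × MRP = 3.23% + 0.9684 × 9.14% = 12.08%

12.08%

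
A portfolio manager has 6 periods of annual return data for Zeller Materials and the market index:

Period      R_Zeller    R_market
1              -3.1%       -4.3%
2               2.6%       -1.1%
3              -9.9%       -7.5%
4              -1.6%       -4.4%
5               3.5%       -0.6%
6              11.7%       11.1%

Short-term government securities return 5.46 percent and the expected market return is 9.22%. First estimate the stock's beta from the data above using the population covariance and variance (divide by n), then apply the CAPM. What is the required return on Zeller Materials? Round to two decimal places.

9.43%

Mean R_i = (-3.1 + 2.6 − 9.9 − 1.6 + 3.5 + 11.7) / 6 = 0.5333%
Mean R_m = (-4.3 − 1.1 − 7.5 − 4.4 − 0.6 + 11.1) / 6 = -1.1333%
Σ(R_i − R̄_i)(R_m − R̄_m) = 223.1567  ⇒  Cov = 223.1567 / 6 = 37.1928
Σ(R_m − R̄_m)² = 211.1733  ⇒  Var(R_m) = 211.1733 / 6 = 35.1956
β = Cov / Var(R_m) = 37.1928 / 35.1956 = 1.0567
MRP = 9.22% − 5.46% = 3.76%
E(R) = R_f + β × MRP = 5.46% + 1.0567 × 3.76% = 9.43%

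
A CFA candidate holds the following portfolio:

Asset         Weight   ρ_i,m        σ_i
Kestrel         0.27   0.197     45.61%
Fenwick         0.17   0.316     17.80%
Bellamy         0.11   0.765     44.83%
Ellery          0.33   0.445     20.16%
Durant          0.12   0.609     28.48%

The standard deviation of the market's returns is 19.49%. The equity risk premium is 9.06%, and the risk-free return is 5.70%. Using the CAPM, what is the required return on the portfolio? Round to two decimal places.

11.37%

β_Kestrel = 0.197 × 45.61% / 19.49% = 0.4610
β_Fenwick = 0.316 × 17.80% / 19.49% = 0.2886
β_Bellamy = 0.765 × 44.83% / 19.49% = 1.7596
β_Ellery = 0.445 × 20.16% / 19.49% = 0.4603
β_Durant = 0.609 × 28.48% / 19.49% = 0.8899
β_P = Σ w_i β_i = 0.27×0.4610 + 0.17×0.2886 + 0.11×1.7596 + 0.33×0.4603 + 0.12×0.8899 = 0.6258
E(R_P) = R_f + β_P × MRP = 5.70% + 0.6258 × 9.06% = 11.37%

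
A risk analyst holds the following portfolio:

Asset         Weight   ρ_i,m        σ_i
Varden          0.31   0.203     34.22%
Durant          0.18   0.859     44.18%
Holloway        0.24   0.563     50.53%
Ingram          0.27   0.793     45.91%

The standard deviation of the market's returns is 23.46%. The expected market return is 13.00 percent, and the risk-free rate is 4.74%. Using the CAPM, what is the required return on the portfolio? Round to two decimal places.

13.77%

β_Varden = 0.203 × 34.22% / 23.46% = 0.2961
β_Durant = 0.859 × 44.18% / 23.46% = 1.6177
β_Holloway = 0.563 × 50.53% / 23.46% = 1.2126
β_Ingram = 0.793 × 45.91% / 23.46% = 1.5519
β_P = Σ w_i β_i = 0.31×0.2961 + 0.18×1.6177 + 0.24×1.2126 + 0.27×1.5519 = 1.0930
MRP = 13.00% − 4.74% = 8.26%
E(R_P) = R_f + β_P × MRP = 4.74% + 1.0930 × 8.26% = 13.77%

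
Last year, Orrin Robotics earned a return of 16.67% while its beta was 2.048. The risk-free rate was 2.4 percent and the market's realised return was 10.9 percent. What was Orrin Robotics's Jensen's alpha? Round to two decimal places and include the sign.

Market excess return = 10.9% − 2.4% = 8.50%
CAPM benchmark = R_f + β(R_m − R_f) = 2.4% + 2.048 × 8.5% = 19.8080%
α = actual − benchmark = 16.67% − 19.8080% = -3.14%

-3.14%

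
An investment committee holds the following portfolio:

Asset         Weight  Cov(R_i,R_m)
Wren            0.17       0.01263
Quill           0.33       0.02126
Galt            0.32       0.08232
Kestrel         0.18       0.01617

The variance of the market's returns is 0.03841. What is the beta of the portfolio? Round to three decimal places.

β_Wren = 0.01263 / 0.03841 = 0.3288
β_Quill = 0.02126 / 0.03841 = 0.5535
β_Galt = 0.08232 / 0.03841 = 2.1432
β_Kestrel = 0.01617 / 0.03841 = 0.4210
β_P = Σ w_i β_i = 0.17×0.3288 + 0.33×0.5535 + 0.32×2.1432 + 0.18×0.4210 = 1.0002

1.000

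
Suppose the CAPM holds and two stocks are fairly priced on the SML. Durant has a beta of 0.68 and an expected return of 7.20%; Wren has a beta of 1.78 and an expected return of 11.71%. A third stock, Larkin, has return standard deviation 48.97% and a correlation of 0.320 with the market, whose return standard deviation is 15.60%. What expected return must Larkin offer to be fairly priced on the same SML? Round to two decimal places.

MRP = (11.71% − 7.20%) / (1.78 − 0.68) = 4.1000%
R_f = 7.20% − 0.68 × 4.1000% = 4.4120%
β_Larkin = ρ·σ_i/σ_m = 0.320 × 48.97 / 15.60 = 1.0045
E(R_Larkin) = R_f + β × MRP = 4.4120% + 1.0045 × 4.1000% = 8.53%

8.53%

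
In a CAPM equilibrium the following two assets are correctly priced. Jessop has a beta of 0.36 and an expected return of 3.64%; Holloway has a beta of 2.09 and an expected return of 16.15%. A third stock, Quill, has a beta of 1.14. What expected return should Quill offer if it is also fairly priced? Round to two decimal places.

9.28%

MRP (SML slope) = (16.15% − 3.64%) / (2.09 − 0.36) = 12.51% / 1.73 = 7.2312%
R_f (intercept) = 3.64% − 0.36 × 7.2312% = 1.0368%
E(R_Quill) = R_f + β × MRP = 1.0368% + 1.14 × 7.2312% = 9.28%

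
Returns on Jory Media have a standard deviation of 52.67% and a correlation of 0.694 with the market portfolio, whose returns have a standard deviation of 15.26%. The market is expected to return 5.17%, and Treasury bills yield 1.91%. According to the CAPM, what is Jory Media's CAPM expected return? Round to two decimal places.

9.72%

β = ρ × σ_i / σ_m = 0.694 × 52.67% / 15.26% = 2.3953
MRP = 5.17% − 1.91% = 3.26%
E(R) = 1.91% + 2.3953 × 3.26% = 9.72%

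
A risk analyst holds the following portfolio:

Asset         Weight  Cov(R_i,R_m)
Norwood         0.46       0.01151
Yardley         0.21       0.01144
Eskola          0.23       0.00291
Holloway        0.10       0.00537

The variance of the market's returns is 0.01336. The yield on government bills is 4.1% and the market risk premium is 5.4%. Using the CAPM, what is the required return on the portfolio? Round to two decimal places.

β_Norwood = 0.01151 / 0.01336 = 0.8615
β_Yardley = 0.01144 / 0.01336 = 0.8563
β_Eskola = 0.00291 / 0.01336 = 0.2178
β_Holloway = 0.00537 / 0.01336 = 0.4019
β_P = Σ w_i β_i = 0.46×0.8615 + 0.21×0.8563 + 0.23×0.2178 + 0.10×0.4019 = 0.6664
E(R_P) = R_f + β_P × MRP = 4.1% + 0.6664 × 5.4% = 7.70%

7.70%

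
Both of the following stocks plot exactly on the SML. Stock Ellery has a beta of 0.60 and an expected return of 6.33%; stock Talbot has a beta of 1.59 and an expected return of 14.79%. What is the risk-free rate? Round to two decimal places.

Both satisfy E(R) = R_f + β·MRP, so the slope of the SML is
MRP = (14.79% − 6.33%) / (1.59 − 0.60) = 8.46% / 0.99 = 8.5455%
R_f = E(R_Ellery) − β_Ellery·MRP = 6.33% − 0.60 × 8.5455% = 1.2027%

1.20%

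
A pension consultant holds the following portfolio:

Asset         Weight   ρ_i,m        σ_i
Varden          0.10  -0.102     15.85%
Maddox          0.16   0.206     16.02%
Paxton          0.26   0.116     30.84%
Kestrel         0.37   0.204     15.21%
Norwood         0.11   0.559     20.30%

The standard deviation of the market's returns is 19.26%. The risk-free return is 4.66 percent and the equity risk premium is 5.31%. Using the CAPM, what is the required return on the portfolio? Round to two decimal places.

5.68%

β_Varden = -0.102 × 15.85% / 19.26% = -0.0839
β_Maddox = 0.206 × 16.02% / 19.26% = 0.1713
β_Paxton = 0.116 × 30.84% / 19.26% = 0.1857
β_Kestrel = 0.204 × 15.21% / 19.26% = 0.1611
β_Norwood = 0.559 × 20.30% / 19.26% = 0.5892
β_P = Σ w_i β_i = 0.10×-0.0839 + 0.16×0.1713 + 0.26×0.1857 + 0.37×0.1611 + 0.11×0.5892 = 0.1917
E(R_P) = R_f + β_P × MRP = 4.66% + 0.1917 × 5.31% = 5.68%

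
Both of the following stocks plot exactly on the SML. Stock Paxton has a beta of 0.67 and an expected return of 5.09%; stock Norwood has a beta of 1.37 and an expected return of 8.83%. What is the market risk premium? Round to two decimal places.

Both satisfy E(R) = R_f + β·MRP, so the slope of the SML is
MRP = (8.83% − 5.09%) / (1.37 − 0.67) = 3.74% / 0.70 = 5.3429%

5.34%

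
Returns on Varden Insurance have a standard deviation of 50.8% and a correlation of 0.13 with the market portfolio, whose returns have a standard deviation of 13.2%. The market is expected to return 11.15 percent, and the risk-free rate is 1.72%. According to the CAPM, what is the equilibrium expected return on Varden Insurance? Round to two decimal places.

β = ρ × σ_i / σ_m = 0.13 × 50.8% / 13.2% = 0.5003
MRP = 11.15% − 1.72% = 9.43%
E(R) = 1.72% + 0.5003 × 9.43% = 6.44%

6.44%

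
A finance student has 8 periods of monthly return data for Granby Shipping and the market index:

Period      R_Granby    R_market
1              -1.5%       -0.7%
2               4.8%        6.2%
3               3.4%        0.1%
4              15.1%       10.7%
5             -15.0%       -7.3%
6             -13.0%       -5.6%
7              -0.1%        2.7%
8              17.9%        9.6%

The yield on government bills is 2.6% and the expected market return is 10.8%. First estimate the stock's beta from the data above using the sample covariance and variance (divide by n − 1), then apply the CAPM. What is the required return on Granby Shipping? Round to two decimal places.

Mean R_i = (-1.5 + 4.8 + 3.4 + 15.1 − 15.0 − 13.0 − 0.1 + 17.9) / 8 = 1.4500%
Mean R_m = (-0.7 + 6.2 + 0.1 + 10.7 − 7.3 − 5.6 + 2.7 + 9.6) / 8 = 1.9625%
Σ(R_i − R̄_i)(R_m − R̄_m) = 523.8250  ⇒  Cov = 523.8250 / 7 = 74.8321
Σ(R_m − R̄_m)² = 306.7188  ⇒  Var(R_m) = 306.7188 / 7 = 43.8170
β = Cov / Var(R_m) = 74.8321 / 43.8170 = 1.7078
MRP = 10.8% − 2.6% = 8.20%
E(R) = R_f + β × MRP = 2.6% + 1.7078 × 8.2% = 16.60%

16.60%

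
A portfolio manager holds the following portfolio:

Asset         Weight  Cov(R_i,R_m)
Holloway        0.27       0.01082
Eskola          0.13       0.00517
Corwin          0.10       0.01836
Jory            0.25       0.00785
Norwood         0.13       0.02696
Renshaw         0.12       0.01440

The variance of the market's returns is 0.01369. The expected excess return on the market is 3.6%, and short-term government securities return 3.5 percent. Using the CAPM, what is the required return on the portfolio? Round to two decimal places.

6.82%

β_Holloway = 0.01082 / 0.01369 = 0.7904
β_Eskola = 0.00517 / 0.01369 = 0.3776
β_Corwin = 0.01836 / 0.01369 = 1.3411
β_Jory = 0.00785 / 0.01369 = 0.5734
β_Norwood = 0.02696 / 0.01369 = 1.9693
β_Renshaw = 0.01440 / 0.01369 = 1.0519
β_P = Σ w_i β_i = 0.27×0.7904 + 0.13×0.3776 + 0.10×1.3411 + 0.25×0.5734 + 0.13×1.9693 + 0.12×1.0519 = 0.9222
E(R_P) = R_f + β_P × MRP = 3.5% + 0.9222 × 3.6% = 6.82%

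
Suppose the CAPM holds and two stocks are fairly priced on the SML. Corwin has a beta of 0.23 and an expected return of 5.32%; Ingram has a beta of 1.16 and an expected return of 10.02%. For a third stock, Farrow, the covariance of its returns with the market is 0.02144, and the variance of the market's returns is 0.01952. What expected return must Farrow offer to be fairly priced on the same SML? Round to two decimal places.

9.71%

MRP = (10.02% − 5.32%) / (1.16 − 0.23) = 5.0538%
R_f = 5.32% − 0.23 × 5.0538% = 4.1576%
β_Farrow = Cov / Var(R_m) = 0.02144 / 0.01952 = 1.0984
E(R_Farrow) = R_f + β × MRP = 4.1576% + 1.0984 × 5.0538% = 9.71%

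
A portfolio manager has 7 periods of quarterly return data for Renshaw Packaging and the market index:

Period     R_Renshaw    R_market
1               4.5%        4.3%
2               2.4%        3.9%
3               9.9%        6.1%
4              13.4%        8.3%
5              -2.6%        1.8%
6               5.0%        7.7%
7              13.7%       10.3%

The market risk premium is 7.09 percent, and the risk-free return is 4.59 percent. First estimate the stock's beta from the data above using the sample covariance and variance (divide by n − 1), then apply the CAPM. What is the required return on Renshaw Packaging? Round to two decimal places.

Mean R_i = (4.5 + 2.4 + 9.9 + 13.4 − 2.6 + 5.0 + 13.7) / 7 = 6.6143%
Mean R_m = (4.3 + 3.9 + 6.1 + 8.3 + 1.8 + 7.7 + 10.3) / 7 = 6.0571%
Σ(R_i − R̄_i)(R_m − R̄_m) = 94.8043  ⇒  Cov = 94.8043 / 6 = 15.8007
Σ(R_m − R̄_m)² = 51.5971  ⇒  Var(R_m) = 51.5971 / 6 = 8.5995
β = Cov / Var(R_m) = 15.8007 / 8.5995 = 1.8374
E(R) = R_f + β × MRP = 4.59% + 1.8374 × 7.09% = 17.62%

17.62%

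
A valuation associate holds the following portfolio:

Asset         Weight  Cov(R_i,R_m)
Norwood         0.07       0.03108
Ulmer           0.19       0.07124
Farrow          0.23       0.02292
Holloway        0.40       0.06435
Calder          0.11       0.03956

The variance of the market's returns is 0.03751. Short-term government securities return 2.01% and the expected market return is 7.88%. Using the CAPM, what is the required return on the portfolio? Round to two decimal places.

β_Norwood = 0.03108 / 0.03751 = 0.8286
β_Ulmer = 0.07124 / 0.03751 = 1.8992
β_Farrow = 0.02292 / 0.03751 = 0.6110
β_Holloway = 0.06435 / 0.03751 = 1.7155
β_Calder = 0.03956 / 0.03751 = 1.0547
β_P = Σ w_i β_i = 0.07×0.8286 + 0.19×1.8992 + 0.23×0.6110 + 0.40×1.7155 + 0.11×1.0547 = 1.3616
MRP = 7.88% − 2.01% = 5.87%
E(R_P) = R_f + β_P × MRP = 2.01% + 1.3616 × 5.87% = 10.00%

10.00%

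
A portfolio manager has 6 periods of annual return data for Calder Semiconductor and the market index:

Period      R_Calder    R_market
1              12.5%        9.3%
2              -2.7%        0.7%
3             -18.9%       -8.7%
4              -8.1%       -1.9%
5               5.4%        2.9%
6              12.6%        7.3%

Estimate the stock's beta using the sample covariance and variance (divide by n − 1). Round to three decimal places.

1.884

Mean R_i = (12.5 − 2.7 − 18.9 − 8.1 + 5.4 + 12.6) / 6 = 0.1333%
Mean R_m = (9.3 + 0.7 − 8.7 − 1.9 + 2.9 + 7.3) / 6 = 1.6000%
Σ(R_i − R̄_i)(R_m − R̄_m) = 400.5400  ⇒  Cov = 400.5400 / 5 = 80.1080
Σ(R_m − R̄_m)² = 212.6200  ⇒  Var(R_m) = 212.6200 / 5 = 42.5240
β = Cov / Var(R_m) = 80.1080 / 42.5240 = 1.8838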